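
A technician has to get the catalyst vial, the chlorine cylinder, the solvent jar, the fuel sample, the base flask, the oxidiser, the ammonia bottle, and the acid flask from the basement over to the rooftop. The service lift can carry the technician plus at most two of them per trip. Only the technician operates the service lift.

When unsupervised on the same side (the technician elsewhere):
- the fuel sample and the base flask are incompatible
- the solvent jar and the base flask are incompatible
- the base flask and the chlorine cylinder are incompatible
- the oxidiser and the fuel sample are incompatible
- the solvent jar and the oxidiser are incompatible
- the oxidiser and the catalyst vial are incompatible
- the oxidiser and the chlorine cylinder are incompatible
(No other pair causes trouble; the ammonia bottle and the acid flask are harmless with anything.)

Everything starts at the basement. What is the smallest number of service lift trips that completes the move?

Counting alone: the technician can take at most 2 across per trip to the rooftop, so moving all 8 needs at least 4 loaded trips out, with a return between consecutive ones — at least 7 crossings.
The safety rule pushes this higher. Following every safe sequence of crossings, the most of the 8 that can be at the rooftop as the service lift arrives there on crossing 7 is 6 — never all 8.
So no plan with fewer than 9 crossings exists, and this one achieves 9:
1. Technician goes to the rooftop with the base flask and the oxidiser.  [the basement: the acid flask, the ammonia bottle, the catalyst vial, the chlorine cylinder, the fuel sample, the solvent jar | the rooftop: the base flask, the oxidiser]
2. Technician goes back to the basement alone.  [the basement: the acid flask, the ammonia bottle, the catalyst vial, the chlorine cylinder, the fuel sample, the solvent jar | the rooftop: the base flask, the oxidiser]
3. Technician goes to the rooftop with the catalyst vial and the chlorine cylinder.  [the basement: the acid flask, the ammonia bottle, the fuel sample, the solvent jar | the rooftop: the base flask, the catalyst vial, the chlorine cylinder, the oxidiser]
4. Technician goes back to the basement with the base flask and the oxidiser.  [the basement: the acid flask, the ammonia bottle, the base flask, the fuel sample, the oxidiser, the solvent jar | the rooftop: the catalyst vial, the chlorine cylinder]
5. Technician goes to the rooftop with the fuel sample and the solvent jar.  [the basement: the acid flask, the ammonia bottle, the base flask, the oxidiser | the rooftop: the catalyst vial, the chlorine cylinder, the fuel sample, the solvent jar]
6. Technician goes back to the basement alone.  [the basement: the acid flask, the ammonia bottle, the base flask, the oxidiser | the rooftop: the catalyst vial, the chlorine cylinder, the fuel sample, the solvent jar]
7. Technician goes to the rooftop with the acid flask and the ammonia bottle.  [the basement: the base flask, the oxidiser | the rooftop: the acid flask, the ammonia bottle, the catalyst vial, the chlorine cylinder, the fuel sample, the solvent jar]
8. Technician goes back to the basement alone.  [the basement: the base flask, the oxidiser | the rooftop: the acid flask, the ammonia bottle, the catalyst vial, the chlorine cylinder, the fuel sample, the solvent jar]
9. Technician goes to the rooftop with the base flask and the oxidiser.  [the basement: — | the rooftop: the acid flask, the ammonia bottle, the base flask, the catalyst vial, the chlorine cylinder, the fuel sample, the oxidiser, the solvent jar]

9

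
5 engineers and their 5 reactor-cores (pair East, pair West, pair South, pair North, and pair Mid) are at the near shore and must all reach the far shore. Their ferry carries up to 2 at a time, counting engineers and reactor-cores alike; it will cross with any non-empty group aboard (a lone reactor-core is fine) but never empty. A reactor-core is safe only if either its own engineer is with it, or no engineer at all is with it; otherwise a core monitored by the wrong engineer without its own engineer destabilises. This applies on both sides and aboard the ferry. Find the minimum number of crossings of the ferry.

impossible

Following every safe sequence of crossings from the start, the most of the 10 that can be at the far shore as the ferry arrives there on crossings 1, 3, 5, 7 is 2, 3, 4, 5 respectively; the best ever achieved is 5 of 10.
From crossing 9 on, no configuration arises that was not already reachable earlier: only 82 distinct safe configurations (who is on which side, and where the ferry is) can ever be reached, none of them has everyone across, and every continuation just revisits them. So no valid plan exists.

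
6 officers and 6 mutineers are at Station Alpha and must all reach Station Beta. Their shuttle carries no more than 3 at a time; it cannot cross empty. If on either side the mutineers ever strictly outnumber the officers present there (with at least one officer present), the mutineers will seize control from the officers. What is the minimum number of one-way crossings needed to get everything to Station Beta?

impossible

Following every safe sequence of crossings from the start, the most of the 12 that can be at Station Beta as the shuttle arrives there on crossings 1, 3, 5 is 3, 5, 6 respectively; the best ever achieved is 6 of 12.
From crossing 7 on, no configuration arises that was not already reachable earlier: only 17 distinct safe configurations (who is on which side, and where the shuttle is) can ever be reached, none of them has everyone across, and every continuation just revisits them. They are: 0 officers + 0 mutineers across (shuttle back at the start); 0 officers + 1 mutineer across (shuttle there); 0 officers + 1 mutineer across (shuttle back at the start); 0 officers + 2 mutineers across (shuttle there); 0 officers + 2 mutineers across (shuttle back at the start); 0 officers + 3 mutineers across (shuttle there); 0 officers + 3 mutineers across (shuttle back at the start); 0 officers + 4 mutineers across (shuttle there); 0 officers + 4 mutineers across (shuttle back at the start); 0 officers + 5 mutineers across (shuttle there); 0 officers + 5 mutineers across (shuttle back at the start); 0 officers + 6 mutineers across (shuttle there); 1 officer + 1 mutineer across (shuttle there); 1 officer + 1 mutineer across (shuttle back at the start); 2 officers + 2 mutineers across (shuttle there); 2 officers + 2 mutineers across (shuttle back at the start); 3 officers + 3 mutineers across (shuttle there). So no valid plan exists.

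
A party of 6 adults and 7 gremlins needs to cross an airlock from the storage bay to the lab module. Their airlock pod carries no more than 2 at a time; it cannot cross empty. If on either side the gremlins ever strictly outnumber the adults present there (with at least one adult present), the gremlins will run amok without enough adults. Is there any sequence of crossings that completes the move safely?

No

The gremlins already outnumber the adults at the storage bay before anyone moves, so the starting position itself is disallowed.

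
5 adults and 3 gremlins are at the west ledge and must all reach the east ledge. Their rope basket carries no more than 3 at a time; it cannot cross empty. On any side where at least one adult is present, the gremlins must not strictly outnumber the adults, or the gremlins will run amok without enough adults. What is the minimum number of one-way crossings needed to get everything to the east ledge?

Counting alone: each trip to the east ledge takes at most 3 across and each return brings at least 1 back, so after t trips out (and t−1 returns) at most 3t − (t−1) of the 8 are across; that first reaches 8 at t = 4, so at least 7 crossings are needed.
The plan below uses exactly 7 crossings, so it is optimal:
1. 2 gremlins → the east ledge.  (the west ledge: 5A 1G; the east ledge: 0A 2G)
2. 1 gremlin ← the west ledge.  (the west ledge: 5A 2G; the east ledge: 0A 1G)
3. 2 adults and 1 gremlin → the east ledge.  (the west ledge: 3A 1G; the east ledge: 2A 2G)
4. 1 gremlin ← the west ledge.  (the west ledge: 3A 2G; the east ledge: 2A 1G)
5. 1 adult and 2 gremlins → the east ledge.  (the west ledge: 2A 0G; the east ledge: 3A 3G)
6. 1 gremlin ← the west ledge.  (the west ledge: 2A 1G; the east ledge: 3A 2G)
7. 2 adults and 1 gremlin → the east ledge.  (the west ledge: 0A 0G; the east ledge: 5A 3G)

7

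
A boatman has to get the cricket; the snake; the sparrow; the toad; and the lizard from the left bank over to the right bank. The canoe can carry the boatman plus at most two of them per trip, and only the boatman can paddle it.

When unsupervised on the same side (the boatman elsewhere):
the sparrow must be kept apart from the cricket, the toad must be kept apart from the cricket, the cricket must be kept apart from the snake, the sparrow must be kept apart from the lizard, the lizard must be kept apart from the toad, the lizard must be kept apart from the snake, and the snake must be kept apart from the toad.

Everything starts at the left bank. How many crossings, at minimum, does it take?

Whatever the first load, the items left behind include a forbidden pair without the boatman. No opening move is safe, so no plan exists.

impossible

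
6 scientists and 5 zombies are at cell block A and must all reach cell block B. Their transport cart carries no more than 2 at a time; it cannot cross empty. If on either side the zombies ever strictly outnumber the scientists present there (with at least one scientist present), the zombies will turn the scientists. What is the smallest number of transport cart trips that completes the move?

19

Counting alone: each trip to cell block B takes at most 2 across and each return brings at least 1 back, so after t trips out (and t−1 returns) at most 2t − (t−1) of the 11 are across; that first reaches 11 at t = 10, so at least 19 crossings are needed.
The plan below uses exactly 19 crossings, so it is optimal:
1. 2 zombies → cell block B.  (cell block A: 6S 3Z; cell block B: 0S 2Z)
2. 1 zombie ← cell block A.  (cell block A: 6S 4Z; cell block B: 0S 1Z)
3. 2 zombies → cell block B.  (cell block A: 6S 2Z; cell block B: 0S 3Z)
4. 1 zombie ← cell block A.  (cell block A: 6S 3Z; cell block B: 0S 2Z)
5. 2 scientists → cell block B.  (cell block A: 4S 3Z; cell block B: 2S 2Z)
6. 1 zombie ← cell block A.  (cell block A: 4S 4Z; cell block B: 2S 1Z)
7. 1 scientist and 1 zombie → cell block B.  (cell block A: 3S 3Z; cell block B: 3S 2Z)
8. 1 scientist ← cell block A.  (cell block A: 4S 3Z; cell block B: 2S 2Z)
9. 1 scientist and 1 zombie → cell block B.  (cell block A: 3S 2Z; cell block B: 3S 3Z)
10. 1 zombie ← cell block A.  (cell block A: 3S 3Z; cell block B: 3S 2Z)
11. 1 scientist and 1 zombie → cell block B.  (cell block A: 2S 2Z; cell block B: 4S 3Z)
12. 1 scientist ← cell block A.  (cell block A: 3S 2Z; cell block B: 3S 3Z)
13. 1 scientist and 1 zombie → cell block B.  (cell block A: 2S 1Z; cell block B: 4S 4Z)
14. 1 zombie ← cell block A.  (cell block A: 2S 2Z; cell block B: 4S 3Z)
15. 1 scientist and 1 zombie → cell block B.  (cell block A: 1S 1Z; cell block B: 5S 4Z)
16. 1 scientist ← cell block A.  (cell block A: 2S 1Z; cell block B: 4S 4Z)
17. 1 scientist and 1 zombie → cell block B.  (cell block A: 1S 0Z; cell block B: 5S 5Z)
18. 1 zombie ← cell block A.  (cell block A: 1S 1Z; cell block B: 5S 4Z)
19. 1 scientist and 1 zombie → cell block B.  (cell block A: 0S 0Z; cell block B: 6S 5Z)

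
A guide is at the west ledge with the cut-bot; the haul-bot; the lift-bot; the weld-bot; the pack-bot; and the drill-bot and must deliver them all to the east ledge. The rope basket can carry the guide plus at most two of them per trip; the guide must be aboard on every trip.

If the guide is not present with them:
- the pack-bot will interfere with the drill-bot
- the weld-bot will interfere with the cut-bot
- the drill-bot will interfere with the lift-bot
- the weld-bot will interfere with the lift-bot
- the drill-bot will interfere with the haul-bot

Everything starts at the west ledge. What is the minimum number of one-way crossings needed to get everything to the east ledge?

Counting alone: the guide can take at most 2 across per trip to the east ledge, so moving all 6 needs at least 3 loaded trips out, with a return between consecutive ones — at least 5 crossings.
The safety rule pushes this higher. Following every safe sequence of crossings, the most of the 6 that can be at the east ledge as the rope basket arrives there on crossing 5 is 5 — never all 6.
So no plan with fewer than 7 crossings exists, and this one achieves 7:
1. Guide goes to the east ledge with the drill-bot and the weld-bot.
2. Guide goes back to the west ledge alone.
3. Guide goes to the east ledge with the cut-bot and the haul-bot.
4. Guide goes back to the west ledge with the drill-bot and the weld-bot.
5. Guide goes to the east ledge with the lift-bot and the pack-bot.
6. Guide goes back to the west ledge alone.
7. Guide goes to the east ledge with the drill-bot and the weld-bot.

7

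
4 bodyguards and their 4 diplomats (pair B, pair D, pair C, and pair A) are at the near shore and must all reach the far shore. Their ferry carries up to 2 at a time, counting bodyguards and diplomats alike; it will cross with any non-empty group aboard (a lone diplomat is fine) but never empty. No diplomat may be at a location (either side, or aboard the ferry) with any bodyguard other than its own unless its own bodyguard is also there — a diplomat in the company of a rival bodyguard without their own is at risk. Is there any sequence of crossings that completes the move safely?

No

Following every safe sequence of crossings from the start, the most of the 8 that can be at the far shore as the ferry arrives there on crossings 1, 3, 5 is 2, 3, 4 respectively; the best ever achieved is 4 of 8.
From crossing 7 on, no configuration arises that was not already reachable earlier: only 44 distinct safe configurations (who is on which side, and where the ferry is) can ever be reached, none of them has everyone across, and every continuation just revisits them. So no valid plan exists.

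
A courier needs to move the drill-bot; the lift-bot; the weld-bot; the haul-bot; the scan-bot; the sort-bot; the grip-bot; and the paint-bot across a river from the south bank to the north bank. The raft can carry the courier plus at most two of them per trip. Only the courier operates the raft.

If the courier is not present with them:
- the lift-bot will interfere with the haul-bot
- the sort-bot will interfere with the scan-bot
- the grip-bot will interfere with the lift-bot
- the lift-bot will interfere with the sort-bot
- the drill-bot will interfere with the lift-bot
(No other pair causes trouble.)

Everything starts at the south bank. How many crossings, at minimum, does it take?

Counting alone: the courier can take at most 2 across per trip to the north bank, so moving all 8 needs at least 4 loaded trips out, with a return between consecutive ones — at least 7 crossings.
The safety rule pushes this higher. Following every safe sequence of crossings, the most of the 8 that can be at the north bank as the raft arrives there on crossing 7 is 7 — never all 8.
So no plan with fewer than 9 crossings exists, and this one achieves 9:
1. Courier goes to the north bank with the lift-bot and the scan-bot.  [the south bank: the drill-bot, the grip-bot, the haul-bot, the paint-bot, the sort-bot, the weld-bot | the north bank: the lift-bot, the scan-bot]
2. Courier goes back to the south bank alone.  [the south bank: the drill-bot, the grip-bot, the haul-bot, the paint-bot, the sort-bot, the weld-bot | the north bank: the lift-bot, the scan-bot]
3. Courier goes to the north bank with the drill-bot and the haul-bot.  [the south bank: the grip-bot, the paint-bot, the sort-bot, the weld-bot | the north bank: the drill-bot, the haul-bot, the lift-bot, the scan-bot]
4. Courier goes back to the south bank with the lift-bot.  [the south bank: the grip-bot, the lift-bot, the paint-bot, the sort-bot, the weld-bot | the north bank: the drill-bot, the haul-bot, the scan-bot]
5. Courier goes to the north bank with the grip-bot and the sort-bot.  [the south bank: the lift-bot, the paint-bot, the weld-bot | the north bank: the drill-bot, the grip-bot, the haul-bot, the scan-bot, the sort-bot]
6. Courier goes back to the south bank with the scan-bot.  [the south bank: the lift-bot, the paint-bot, the scan-bot, the weld-bot | the north bank: the drill-bot, the grip-bot, the haul-bot, the sort-bot]
7. Courier goes to the north bank with the paint-bot and the weld-bot.  [the south bank: the lift-bot, the scan-bot | the north bank: the drill-bot, the grip-bot, the haul-bot, the paint-bot, the sort-bot, the weld-bot]
8. Courier goes back to the south bank alone.  [the south bank: the lift-bot, the scan-bot | the north bank: the drill-bot, the grip-bot, the haul-bot, the paint-bot, the sort-bot, the weld-bot]
9. Courier goes to the north bank with the lift-bot and the scan-bot.  [the south bank: — | the north bank: the drill-bot, the grip-bot, the haul-bot, the lift-bot, the paint-bot, the scan-bot, the sort-bot, the weld-bot]

9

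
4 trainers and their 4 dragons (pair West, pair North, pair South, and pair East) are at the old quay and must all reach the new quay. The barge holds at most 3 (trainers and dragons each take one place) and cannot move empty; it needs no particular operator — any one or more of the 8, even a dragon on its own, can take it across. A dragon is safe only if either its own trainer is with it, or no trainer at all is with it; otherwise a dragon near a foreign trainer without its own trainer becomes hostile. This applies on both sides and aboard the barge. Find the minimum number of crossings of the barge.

9

Counting alone: each trip to the new quay takes at most 3 across and each return brings at least 1 back, so after t trips out (and t−1 returns) at most 3t − (t−1) of the 8 are across; that first reaches 8 at t = 4, so at least 7 crossings are needed.
The safety rule pushes this higher. Following every safe sequence of crossings, the most of the 8 that can be at the new quay as the barge arrives there on crossing 7 is 7 — never all 8.
So no plan with fewer than 9 crossings exists, and this one achieves 9:
1. dragon West and trainer West cross → the new quay.
2. trainer West crosses ← the old quay.
3. dragon North, trainer North, and trainer West cross → the new quay.
4. dragon West and trainer West cross ← the old quay.
5. trainer East, trainer South, and trainer West cross → the new quay.
6. dragon North crosses ← the old quay.
7. dragon North and dragon West cross → the new quay.
8. dragon West crosses ← the old quay.
9. dragon East, dragon South, and dragon West cross → the new quay.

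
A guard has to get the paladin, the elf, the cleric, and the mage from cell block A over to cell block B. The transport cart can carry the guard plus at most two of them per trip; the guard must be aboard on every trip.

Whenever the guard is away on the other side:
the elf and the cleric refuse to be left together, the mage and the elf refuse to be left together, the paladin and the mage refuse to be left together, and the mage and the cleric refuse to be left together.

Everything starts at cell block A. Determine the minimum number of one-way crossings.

Counting alone: the guard can take at most 2 across per trip to cell block B, so moving all 4 needs at least 2 loaded trips out, with a return between consecutive ones — at least 3 crossings.
The safety rule pushes this higher. Following every safe sequence of crossings, the most of the 4 that can be at cell block B as the transport cart arrives there on crossing 3 is 3 — never all 4.
So no plan with fewer than 5 crossings exists, and this one achieves 5:
1. Guard goes to cell block B with the elf and the mage.  [cell block A: the cleric, the paladin | cell block B: the elf, the mage]
2. Guard goes back to cell block A with the elf.  [cell block A: the cleric, the elf, the paladin | cell block B: the mage]
3. Guard goes to cell block B with the elf and the paladin.  [cell block A: the cleric | cell block B: the elf, the mage, the paladin]
4. Guard goes back to cell block A with the mage.  [cell block A: the cleric, the mage | cell block B: the elf, the paladin]
5. Guard goes to cell block B with the cleric and the mage.  [cell block A: — | cell block B: the cleric, the elf, the mage, the paladin]

5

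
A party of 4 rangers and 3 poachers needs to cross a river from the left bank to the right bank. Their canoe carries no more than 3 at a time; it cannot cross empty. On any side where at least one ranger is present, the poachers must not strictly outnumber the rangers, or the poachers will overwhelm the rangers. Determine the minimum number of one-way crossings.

Counting alone: each trip to the right bank takes at most 3 across and each return brings at least 1 back, so after t trips out (and t−1 returns) at most 3t − (t−1) of the 7 are across; that first reaches 7 at t = 3, so at least 5 crossings are needed.
The plan below uses exactly 5 crossings, so it is optimal:
1. 3 poachers → the right bank.  (the left bank: 4R 0P; the right bank: 0R 3P)
2. 1 poacher ← the left bank.  (the left bank: 4R 1P; the right bank: 0R 2P)
3. 3 rangers → the right bank.  (the left bank: 1R 1P; the right bank: 3R 2P)
4. 1 ranger ← the left bank.  (the left bank: 2R 1P; the right bank: 2R 2P)
5. 2 rangers and 1 poacher → the right bank.  (the left bank: 0R 0P; the right bank: 4R 3P)

5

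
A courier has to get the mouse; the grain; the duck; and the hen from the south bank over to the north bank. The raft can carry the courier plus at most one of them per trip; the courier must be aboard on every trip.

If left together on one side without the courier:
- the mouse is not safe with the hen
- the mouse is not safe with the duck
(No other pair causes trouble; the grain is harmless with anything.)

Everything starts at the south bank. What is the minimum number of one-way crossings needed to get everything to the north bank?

9

Counting alone: the courier can take at most 1 across per trip to the north bank, so moving all 4 needs at least 4 loaded trips out, with a return between consecutive ones — at least 7 crossings.
The safety rule pushes this higher. Following every safe sequence of crossings, the most of the 4 that can be at the north bank as the raft arrives there on crossing 7 is 3 — never all 4.
So no plan with fewer than 9 crossings exists, and this one achieves 9:
1. Courier goes to the north bank with the mouse.
2. Courier goes back to the south bank alone.
3. Courier goes to the north bank with the grain.
4. Courier goes back to the south bank alone.
5. Courier goes to the north bank with the duck.
6. Courier goes back to the south bank with the mouse.
7. Courier goes to the north bank with the hen.
8. Courier goes back to the south bank alone.
9. Courier goes to the north bank with the mouse.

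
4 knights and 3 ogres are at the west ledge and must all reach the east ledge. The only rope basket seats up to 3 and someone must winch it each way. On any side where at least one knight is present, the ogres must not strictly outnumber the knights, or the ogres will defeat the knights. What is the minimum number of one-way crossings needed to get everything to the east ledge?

5

Counting alone: each trip to the east ledge takes at most 3 across and each return brings at least 1 back, so after t trips out (and t−1 returns) at most 3t − (t−1) of the 7 are across; that first reaches 7 at t = 3, so at least 5 crossings are needed.
The plan below uses exactly 5 crossings, so it is optimal:
1. 3 ogres → the east ledge.  (the west ledge: 4K 0O; the east ledge: 0K 3O)
2. 1 ogre ← the west ledge.  (the west ledge: 4K 1O; the east ledge: 0K 2O)
3. 3 knights → the east ledge.  (the west ledge: 1K 1O; the east ledge: 3K 2O)
4. 1 knight ← the west ledge.  (the west ledge: 2K 1O; the east ledge: 2K 2O)
5. 2 knights and 1 ogre → the east ledge.  (the west ledge: 0K 0O; the east ledge: 4K 3O)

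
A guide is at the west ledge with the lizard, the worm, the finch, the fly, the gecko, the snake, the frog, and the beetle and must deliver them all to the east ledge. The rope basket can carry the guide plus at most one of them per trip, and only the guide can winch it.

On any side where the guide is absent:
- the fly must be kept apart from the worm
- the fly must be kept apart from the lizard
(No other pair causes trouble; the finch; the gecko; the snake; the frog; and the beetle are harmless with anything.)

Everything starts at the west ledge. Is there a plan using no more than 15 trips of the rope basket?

No

Counting alone: the guide can take at most 1 across per trip to the east ledge, so moving all 8 needs at least 8 loaded trips out, with a return between consecutive ones — at least 15 crossings.
The safety rule pushes this higher. Following every safe sequence of crossings, the most of the 8 that can be at the east ledge as the rope basket arrives there on crossing 15 is 7 — never all 8.
So the move cannot be finished within 15 crossings. (The shortest complete plan takes 17:)
1. Guide goes to the east ledge with the fly.  [the west ledge: the beetle, the finch, the frog, the gecko, the lizard, the snake, the worm | the east ledge: the fly]
2. Guide goes back to the west ledge alone.  [the west ledge: the beetle, the finch, the frog, the gecko, the lizard, the snake, the worm | the east ledge: the fly]
3. Guide goes to the east ledge with the lizard.  [the west ledge: the beetle, the finch, the frog, the gecko, the snake, the worm | the east ledge: the fly, the lizard]
4. Guide goes back to the west ledge with the fly.  [the west ledge: the beetle, the finch, the fly, the frog, the gecko, the snake, the worm | the east ledge: the lizard]
5. Guide goes to the east ledge with the worm.  [the west ledge: the beetle, the finch, the fly, the frog, the gecko, the snake | the east ledge: the lizard, the worm]
6. Guide goes back to the west ledge alone.  [the west ledge: the beetle, the finch, the fly, the frog, the gecko, the snake | the east ledge: the lizard, the worm]
7. Guide goes to the east ledge with the finch.  [the west ledge: the beetle, the fly, the frog, the gecko, the snake | the east ledge: the finch, the lizard, the worm]
8. Guide goes back to the west ledge alone.  [the west ledge: the beetle, the fly, the frog, the gecko, the snake | the east ledge: the finch, the lizard, the worm]
9. Guide goes to the east ledge with the gecko.  [the west ledge: the beetle, the fly, the frog, the snake | the east ledge: the finch, the gecko, the lizard, the worm]
10. Guide goes back to the west ledge alone.  [the west ledge: the beetle, the fly, the frog, the snake | the east ledge: the finch, the gecko, the lizard, the worm]
11. Guide goes to the east ledge with the snake.  [the west ledge: the beetle, the fly, the frog | the east ledge: the finch, the gecko, the lizard, the snake, the worm]
12. Guide goes back to the west ledge alone.  [the west ledge: the beetle, the fly, the frog | the east ledge: the finch, the gecko, the lizard, the snake, the worm]
13. Guide goes to the east ledge with the frog.  [the west ledge: the beetle, the fly | the east ledge: the finch, the frog, the gecko, the lizard, the snake, the worm]
14. Guide goes back to the west ledge alone.  [the west ledge: the beetle, the fly | the east ledge: the finch, the frog, the gecko, the lizard, the snake, the worm]
15. Guide goes to the east ledge with the beetle.  [the west ledge: the fly | the east ledge: the beetle, the finch, the frog, the gecko, the lizard, the snake, the worm]
16. Guide goes back to the west ledge alone.  [the west ledge: the fly | the east ledge: the beetle, the finch, the frog, the gecko, the lizard, the snake, the worm]
17. Guide goes to the east ledge with the fly.  [the west ledge: — | the east ledge: the beetle, the finch, the fly, the frog, the gecko, the lizard, the snake, the worm]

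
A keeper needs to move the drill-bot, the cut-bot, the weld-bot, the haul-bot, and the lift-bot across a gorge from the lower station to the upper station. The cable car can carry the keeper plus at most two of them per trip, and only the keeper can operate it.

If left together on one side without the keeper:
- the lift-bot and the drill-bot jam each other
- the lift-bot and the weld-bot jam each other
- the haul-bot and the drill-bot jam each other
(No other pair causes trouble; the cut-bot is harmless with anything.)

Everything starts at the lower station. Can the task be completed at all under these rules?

1. Keeper goes to the upper station with the drill-bot and the weld-bot.  [the lower station: the cut-bot, the haul-bot, the lift-bot | the upper station: the drill-bot, the weld-bot]
2. Keeper goes back to the lower station alone.  [the lower station: the cut-bot, the haul-bot, the lift-bot | the upper station: the drill-bot, the weld-bot]
3. Keeper goes to the upper station with the cut-bot.  [the lower station: the haul-bot, the lift-bot | the upper station: the cut-bot, the drill-bot, the weld-bot]
4. Keeper goes back to the lower station alone.  [the lower station: the haul-bot, the lift-bot | the upper station: the cut-bot, the drill-bot, the weld-bot]
5. Keeper goes to the upper station with the haul-bot and the lift-bot.  [the lower station: — | the upper station: the cut-bot, the drill-bot, the haul-bot, the lift-bot, the weld-bot]

Yes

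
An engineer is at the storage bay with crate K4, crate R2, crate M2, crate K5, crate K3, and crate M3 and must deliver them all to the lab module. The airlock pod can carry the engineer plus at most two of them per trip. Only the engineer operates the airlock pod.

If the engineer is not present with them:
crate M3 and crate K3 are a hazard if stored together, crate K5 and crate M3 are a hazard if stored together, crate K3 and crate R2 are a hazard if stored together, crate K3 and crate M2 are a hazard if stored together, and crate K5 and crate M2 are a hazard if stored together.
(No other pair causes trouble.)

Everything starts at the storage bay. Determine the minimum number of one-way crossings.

7

Counting alone: the engineer can take at most 2 across per trip to the lab module, so moving all 6 needs at least 3 loaded trips out, with a return between consecutive ones — at least 5 crossings.
The safety rule pushes this higher. Following every safe sequence of crossings, the most of the 6 that can be at the lab module as the airlock pod arrives there on crossing 5 is 5 — never all 6.
So no plan with fewer than 7 crossings exists, and this one achieves 7:
1. Engineer goes to the lab module with crate K3 and crate K5.
2. Engineer goes back to the storage bay alone.
3. Engineer goes to the lab module with crate K4 and crate R2.
4. Engineer goes back to the storage bay with crate K3.
5. Engineer goes to the lab module with crate M2 and crate M3.
6. Engineer goes back to the storage bay with crate K5.
7. Engineer goes to the lab module with crate K3 and crate K5.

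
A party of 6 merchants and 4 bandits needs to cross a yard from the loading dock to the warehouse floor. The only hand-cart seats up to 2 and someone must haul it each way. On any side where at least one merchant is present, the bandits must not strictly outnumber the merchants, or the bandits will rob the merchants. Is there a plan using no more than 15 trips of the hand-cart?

No

Counting alone: each trip to the warehouse floor takes at most 2 across and each return brings at least 1 back, so after t trips out (and t−1 returns) at most 2t − (t−1) of the 10 are across; that first reaches 10 at t = 9, so at least 17 crossings are needed.
Since 15 < 17, 15 crossings cannot be enough. (The shortest complete plan in fact takes 17:)
1. 2 bandits → the warehouse floor.  (the loading dock: 6M 2B; the warehouse floor: 0M 2B)
2. 1 bandit ← the loading dock.  (the loading dock: 6M 3B; the warehouse floor: 0M 1B)
3. 2 bandits → the warehouse floor.  (the loading dock: 6M 1B; the warehouse floor: 0M 3B)
4. 1 bandit ← the loading dock.  (the loading dock: 6M 2B; the warehouse floor: 0M 2B)
5. 2 merchants → the warehouse floor.  (the loading dock: 4M 2B; the warehouse floor: 2M 2B)
6. 1 bandit ← the loading dock.  (the loading dock: 4M 3B; the warehouse floor: 2M 1B)
7. 1 merchant and 1 bandit → the warehouse floor.  (the loading dock: 3M 2B; the warehouse floor: 3M 2B)
8. 1 bandit ← the loading dock.  (the loading dock: 3M 3B; the warehouse floor: 3M 1B)
9. 2 bandits → the warehouse floor.  (the loading dock: 3M 1B; the warehouse floor: 3M 3B)
10. 1 bandit ← the loading dock.  (the loading dock: 3M 2B; the warehouse floor: 3M 2B)
11. 1 merchant and 1 bandit → the warehouse floor.  (the loading dock: 2M 1B; the warehouse floor: 4M 3B)
12. 1 bandit ← the loading dock.  (the loading dock: 2M 2B; the warehouse floor: 4M 2B)
13. 2 bandits → the warehouse floor.  (the loading dock: 2M 0B; the warehouse floor: 4M 4B)
14. 1 bandit ← the loading dock.  (the loading dock: 2M 1B; the warehouse floor: 4M 3B)
15. 1 merchant and 1 bandit → the warehouse floor.  (the loading dock: 1M 0B; the warehouse floor: 5M 4B)
16. 1 bandit ← the loading dock.  (the loading dock: 1M 1B; the warehouse floor: 5M 3B)
17. 1 merchant and 1 bandit → the warehouse floor.  (the loading dock: 0M 0B; the warehouse floor: 6M 4B)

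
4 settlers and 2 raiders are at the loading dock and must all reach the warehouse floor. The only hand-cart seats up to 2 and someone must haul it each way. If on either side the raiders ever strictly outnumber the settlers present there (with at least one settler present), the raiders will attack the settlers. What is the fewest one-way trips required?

9

Counting alone: each trip to the warehouse floor takes at most 2 across and each return brings at least 1 back, so after t trips out (and t−1 returns) at most 2t − (t−1) of the 6 are across; that first reaches 6 at t = 5, so at least 9 crossings are needed.
The plan below uses exactly 9 crossings, so it is optimal:
1. 2 raiders → the warehouse floor.  (the loading dock: 4S 0R; the warehouse floor: 0S 2R)
2. 1 raider ← the loading dock.  (the loading dock: 4S 1R; the warehouse floor: 0S 1R)
3. 2 settlers → the warehouse floor.  (the loading dock: 2S 1R; the warehouse floor: 2S 1R)
4. 1 raider ← the loading dock.  (the loading dock: 2S 2R; the warehouse floor: 2S 0R)
5. 2 raiders → the warehouse floor.  (the loading dock: 2S 0R; the warehouse floor: 2S 2R)
6. 1 raider ← the loading dock.  (the loading dock: 2S 1R; the warehouse floor: 2S 1R)
7. 1 settler and 1 raider → the warehouse floor.  (the loading dock: 1S 0R; the warehouse floor: 3S 2R)
8. 1 raider ← the loading dock.  (the loading dock: 1S 1R; the warehouse floor: 3S 1R)
9. 1 settler and 1 raider → the warehouse floor.  (the loading dock: 0S 0R; the warehouse floor: 4S 2R)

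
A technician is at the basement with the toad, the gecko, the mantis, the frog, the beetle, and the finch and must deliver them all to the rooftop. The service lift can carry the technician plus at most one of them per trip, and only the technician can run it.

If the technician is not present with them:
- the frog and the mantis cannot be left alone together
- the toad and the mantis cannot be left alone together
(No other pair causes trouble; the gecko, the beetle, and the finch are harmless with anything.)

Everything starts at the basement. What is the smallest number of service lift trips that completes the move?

Counting alone: the technician can take at most 1 across per trip to the rooftop, so moving all 6 needs at least 6 loaded trips out, with a return between consecutive ones — at least 11 crossings.
The safety rule pushes this higher. Following every safe sequence of crossings, the most of the 6 that can be at the rooftop as the service lift arrives there on crossing 11 is 5 — never all 6.
So no plan with fewer than 13 crossings exists, and this one achieves 13:
1. Technician goes to the rooftop with the mantis.
2. Technician goes back to the basement alone.
3. Technician goes to the rooftop with the toad.
4. Technician goes back to the basement with the mantis.
5. Technician goes to the rooftop with the frog.
6. Technician goes back to the basement alone.
7. Technician goes to the rooftop with the gecko.
8. Technician goes back to the basement alone.
9. Technician goes to the rooftop with the beetle.
10. Technician goes back to the basement alone.
11. Technician goes to the rooftop with the finch.
12. Technician goes back to the basement alone.
13. Technician goes to the rooftop with the mantis.

13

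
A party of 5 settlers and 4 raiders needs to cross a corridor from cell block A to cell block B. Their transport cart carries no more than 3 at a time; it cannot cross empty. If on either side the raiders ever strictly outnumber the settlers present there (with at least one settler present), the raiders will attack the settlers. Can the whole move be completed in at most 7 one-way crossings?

Yes

Yes — this plan uses 7 crossings (≤ 7):
1. 3 raiders → cell block B.  (cell block A: 5S 1R; cell block B: 0S 3R)
2. 1 raider ← cell block A.  (cell block A: 5S 2R; cell block B: 0S 2R)
3. 3 settlers → cell block B.  (cell block A: 2S 2R; cell block B: 3S 2R)
4. 1 settler ← cell block A.  (cell block A: 3S 2R; cell block B: 2S 2R)
5. 2 settlers and 1 raider → cell block B.  (cell block A: 1S 1R; cell block B: 4S 3R)
6. 1 settler ← cell block A.  (cell block A: 2S 1R; cell block B: 3S 3R)
7. 2 settlers and 1 raider → cell block B.  (cell block A: 0S 0R; cell block B: 5S 4R)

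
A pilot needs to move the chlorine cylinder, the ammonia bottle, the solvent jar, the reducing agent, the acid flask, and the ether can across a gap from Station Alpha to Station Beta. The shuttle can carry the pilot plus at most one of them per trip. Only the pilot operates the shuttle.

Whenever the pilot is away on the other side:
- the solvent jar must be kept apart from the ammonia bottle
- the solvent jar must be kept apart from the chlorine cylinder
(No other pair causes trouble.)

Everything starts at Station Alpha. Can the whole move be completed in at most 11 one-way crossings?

No

Counting alone: the pilot can take at most 1 across per trip to Station Beta, so moving all 6 needs at least 6 loaded trips out, with a return between consecutive ones — at least 11 crossings.
The safety rule pushes this higher. Following every safe sequence of crossings, the most of the 6 that can be at Station Beta as the shuttle arrives there on crossing 11 is 5 — never all 6.
So the move cannot be finished within 11 crossings. (The shortest complete plan takes 13:)
1. Pilot goes to Station Beta with the solvent jar.
2. Pilot goes back to Station Alpha alone.
3. Pilot goes to Station Beta with the chlorine cylinder.
4. Pilot goes back to Station Alpha with the solvent jar.
5. Pilot goes to Station Beta with the ammonia bottle.
6. Pilot goes back to Station Alpha alone.
7. Pilot goes to Station Beta with the reducing agent.
8. Pilot goes back to Station Alpha alone.
9. Pilot goes to Station Beta with the acid flask.
10. Pilot goes back to Station Alpha alone.
11. Pilot goes to Station Beta with the ether can.
12. Pilot goes back to Station Alpha alone.
13. Pilot goes to Station Beta with the solvent jar.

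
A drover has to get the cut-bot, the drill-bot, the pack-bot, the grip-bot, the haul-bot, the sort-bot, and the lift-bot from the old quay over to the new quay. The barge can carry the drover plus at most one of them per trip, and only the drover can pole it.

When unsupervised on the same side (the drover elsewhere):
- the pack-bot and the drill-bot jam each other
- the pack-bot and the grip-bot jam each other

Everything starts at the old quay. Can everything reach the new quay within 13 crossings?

No

Counting alone: the drover can take at most 1 across per trip to the new quay, so moving all 7 needs at least 7 loaded trips out, with a return between consecutive ones — at least 13 crossings.
The safety rule pushes this higher. Following every safe sequence of crossings, the most of the 7 that can be at the new quay as the barge arrives there on crossing 13 is 6 — never all 7.
So the move cannot be finished within 13 crossings. (The shortest complete plan takes 15:)
1. Drover goes to the new quay with the pack-bot.  [the old quay: the cut-bot, the drill-bot, the grip-bot, the haul-bot, the lift-bot, the sort-bot | the new quay: the pack-bot]
2. Drover goes back to the old quay alone.  [the old quay: the cut-bot, the drill-bot, the grip-bot, the haul-bot, the lift-bot, the sort-bot | the new quay: the pack-bot]
3. Drover goes to the new quay with the cut-bot.  [the old quay: the drill-bot, the grip-bot, the haul-bot, the lift-bot, the sort-bot | the new quay: the cut-bot, the pack-bot]
4. Drover goes back to the old quay alone.  [the old quay: the drill-bot, the grip-bot, the haul-bot, the lift-bot, the sort-bot | the new quay: the cut-bot, the pack-bot]
5. Drover goes to the new quay with the drill-bot.  [the old quay: the grip-bot, the haul-bot, the lift-bot, the sort-bot | the new quay: the cut-bot, the drill-bot, the pack-bot]
6. Drover goes back to the old quay with the pack-bot.  [the old quay: the grip-bot, the haul-bot, the lift-bot, the pack-bot, the sort-bot | the new quay: the cut-bot, the drill-bot]
7. Drover goes to the new quay with the grip-bot.  [the old quay: the haul-bot, the lift-bot, the pack-bot, the sort-bot | the new quay: the cut-bot, the drill-bot, the grip-bot]
8. Drover goes back to the old quay alone.  [the old quay: the haul-bot, the lift-bot, the pack-bot, the sort-bot | the new quay: the cut-bot, the drill-bot, the grip-bot]
9. Drover goes to the new quay with the haul-bot.  [the old quay: the lift-bot, the pack-bot, the sort-bot | the new quay: the cut-bot, the drill-bot, the grip-bot, the haul-bot]
10. Drover goes back to the old quay alone.  [the old quay: the lift-bot, the pack-bot, the sort-bot | the new quay: the cut-bot, the drill-bot, the grip-bot, the haul-bot]
11. Drover goes to the new quay with the sort-bot.  [the old quay: the lift-bot, the pack-bot | the new quay: the cut-bot, the drill-bot, the grip-bot, the haul-bot, the sort-bot]
12. Drover goes back to the old quay alone.  [the old quay: the lift-bot, the pack-bot | the new quay: the cut-bot, the drill-bot, the grip-bot, the haul-bot, the sort-bot]
13. Drover goes to the new quay with the lift-bot.  [the old quay: the pack-bot | the new quay: the cut-bot, the drill-bot, the grip-bot, the haul-bot, the lift-bot, the sort-bot]
14. Drover goes back to the old quay alone.  [the old quay: the pack-bot | the new quay: the cut-bot, the drill-bot, the grip-bot, the haul-bot, the lift-bot, the sort-bot]
15. Drover goes to the new quay with the pack-bot.  [the old quay: — | the new quay: the cut-bot, the drill-bot, the grip-bot, the haul-bot, the lift-bot, the pack-bot, the sort-bot]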